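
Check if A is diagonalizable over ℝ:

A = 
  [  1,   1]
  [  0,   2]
Yes

tr(A) = 3, det(A) = 2
Characteristic polynomial: λ² - tr(A)λ + det(A) = λ² - 3λ + 2
λ² - 3λ + 2 = (λ - 1)(λ - 2)
Eigenvalues: 2, 1
λ=1: alg. mult. = 1, geom. mult. = 2 - rank(A - (1)I) = 2 - 1 = 1
λ=2: alg. mult. = 1, geom. mult. = 2 - rank(A - (2)I) = 2 - 1 = 1
Sum of geometric multiplicities equals n, so A has n independent eigenvectors.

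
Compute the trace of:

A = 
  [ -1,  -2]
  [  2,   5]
4

tr(A) = -1 + 5 = 4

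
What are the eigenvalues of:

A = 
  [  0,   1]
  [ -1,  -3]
tr(A) = -3, det(A) = 1
Characteristic polynomial: λ² - tr(A)λ + det(A) = λ² + 3λ + 1
λ² + 3λ + 1 = 0  ⇒  λ = (-3 ± √((3)² - 4·(1)))/2 = (-3 ± √(5))/2
  = (-3 + √5)/2,  (-3 - √5)/2

λ = (-3 + √5)/2, (-3 - √5)/2  (≈ -0.382, -2.618)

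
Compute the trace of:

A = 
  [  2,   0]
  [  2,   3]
5

tr(A) = 2 + 3 = 5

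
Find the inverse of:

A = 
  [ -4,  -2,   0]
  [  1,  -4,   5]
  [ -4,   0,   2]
det(A) = (-4)·((-4)(2) - (5)(0)) - (-2)·((1)(2) - (5)(-4)) + (0)·((1)(0) - (-4)(-4))
  = (-4)(-8) - (-2)(22) + (0)(-16)
  = 76
det(A) = 76 ≠ 0, so A is invertible.

Cofactors Cᵢⱼ = (-1)ⁱ⁺ʲ·Mᵢⱼ:
C = 
  [ -8, -22, -16]
  [  4,  -8,   8]
  [-10,  20,  18]

adj(A) = Cᵀ:
adj(A) = 
  [ -8,   4, -10]
  [-22,  -8,  20]
  [-16,   8,  18]

A⁻¹ = (1/76) · adj(A):
A⁻¹ = 
  [ -2/19,   1/19,  -5/38]
  [-11/38,  -2/19,   5/19]
  [ -4/19,   2/19,   9/38]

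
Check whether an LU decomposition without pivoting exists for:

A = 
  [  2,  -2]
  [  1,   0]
Yes.
A[1,1] = 2 ≠ 0, so Gaussian elimination proceeds without a row swap: multiplier ℓ₂₁ = (1)/(2) = 1/2, and U[2,2] = 0 - (1/2)(-2) = 1.
L = 
  [  1,   0]
  [1/2,   1]
U = 
  [  2,  -2]
  [  0,   1]
Check row 2 of LU: [(1/2)(2), (1/2)(-2) + 1] = [1, 0] = row 2 of A ✓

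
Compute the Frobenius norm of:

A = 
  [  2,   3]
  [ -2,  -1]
||A||_F = 4.243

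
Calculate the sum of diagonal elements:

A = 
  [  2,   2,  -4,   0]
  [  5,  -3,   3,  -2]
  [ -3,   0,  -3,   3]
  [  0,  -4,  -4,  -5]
-9

tr(A) = 2 + -3 + -3 + -5 = -9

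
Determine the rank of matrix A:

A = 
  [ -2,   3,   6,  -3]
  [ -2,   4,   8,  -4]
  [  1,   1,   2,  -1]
Row reduce:
R2 → R2 - (1)·R1
R3 → R3 + (1/2)·R1
R3 → R3 - (5/2)·R2
REF = 
  [ -2,   3,   6,  -3]
  [  0,   1,   2,  -1]
  [  0,   0,   0,   0]
Pivot columns: 1, 2 → 2 pivots.

rank(A) = 2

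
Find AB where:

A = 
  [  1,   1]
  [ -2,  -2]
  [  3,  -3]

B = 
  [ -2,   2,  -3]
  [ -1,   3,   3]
A is 3×2 and B is 2×3, so AB is 3×3. Each entry is (row of A)·(column of B):
AB[1,1] = (1)(-2) + (1)(-1) = -3
AB[1,2] = (1)(2) + (1)(3) = 5
AB[1,3] = (1)(-3) + (1)(3) = 0
AB[2,1] = (-2)(-2) + (-2)(-1) = 6
AB[2,2] = (-2)(2) + (-2)(3) = -10
AB[2,3] = (-2)(-3) + (-2)(3) = 0
AB[3,1] = (3)(-2) + (-3)(-1) = -3
AB[3,2] = (3)(2) + (-3)(3) = -3
AB[3,3] = (3)(-3) + (-3)(3) = -18

AB = 
  [ -3,   5,   0]
  [  6, -10,   0]
  [ -3,  -3, -18]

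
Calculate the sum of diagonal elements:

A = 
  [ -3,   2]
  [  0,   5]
2

tr(A) = -3 + 5 = 2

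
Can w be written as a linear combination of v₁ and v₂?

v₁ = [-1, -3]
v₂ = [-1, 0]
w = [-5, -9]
Yes

Form the augmented matrix and row-reduce:
[v₁|v₂|w] = 
  [ -1,  -1,  -5]
  [ -3,   0,  -9]
R2 → R2 - (3)·R1
REF = 
  [ -1,  -1,  -5]
  [  0,   3,   6]

No row of the form [0 0 | nonzero], so the system is consistent. Back-substitution gives c₁ = 3, c₂ = 2: w = (3)·v₁ + (2)·v₂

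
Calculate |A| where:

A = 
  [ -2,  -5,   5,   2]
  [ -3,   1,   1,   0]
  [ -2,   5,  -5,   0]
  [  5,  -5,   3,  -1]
Cofactor expansion along row 1: det(A) = a₁₁M₁₁ - a₁₂M₁₂ + a₁₃M₁₃ - a₁₄M₁₄

M₁₁ = det[[1, 1, 0]; [5, -5, 0]; [-5, 3, -1]]
  = (1)·((-5)(-1) - (0)(3)) - (1)·((5)(-1) - (0)(-5)) + (0)·((5)(3) - (-5)(-5))
  = (1)(5) - (1)(-5) + (0)(-10)
  = 10
M₁₂ = det[[-3, 1, 0]; [-2, -5, 0]; [5, 3, -1]]
  = (-3)·((-5)(-1) - (0)(3)) - (1)·((-2)(-1) - (0)(5)) + (0)·((-2)(3) - (-5)(5))
  = (-3)(5) - (1)(2) + (0)(19)
  = -17
M₁₃ = det[[-3, 1, 0]; [-2, 5, 0]; [5, -5, -1]]
  = (-3)·((5)(-1) - (0)(-5)) - (1)·((-2)(-1) - (0)(5)) + (0)·((-2)(-5) - (5)(5))
  = (-3)(-5) - (1)(2) + (0)(-15)
  = 13
M₁₄ = det[[-3, 1, 1]; [-2, 5, -5]; [5, -5, 3]]
  = (-3)·((5)(3) - (-5)(-5)) - (1)·((-2)(3) - (-5)(5)) + (1)·((-2)(-5) - (5)(5))
  = (-3)(-10) - (1)(19) + (1)(-15)
  = -4

det(A) = (-2)(10) - (-5)(-17) + (5)(13) - (2)(-4) = -32

det(A) = -32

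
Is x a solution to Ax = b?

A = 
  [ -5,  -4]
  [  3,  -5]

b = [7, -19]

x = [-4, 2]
No

Ax = [12, -22] ≠ b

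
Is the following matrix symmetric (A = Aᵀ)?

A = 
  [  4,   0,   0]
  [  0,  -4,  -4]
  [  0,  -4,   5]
Yes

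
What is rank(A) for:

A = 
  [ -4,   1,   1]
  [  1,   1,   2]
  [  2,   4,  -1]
Row reduce:
R2 → R2 + (1/4)·R1
R3 → R3 + (1/2)·R1
R3 → R3 - (18/5)·R2
REF = 
  [   -4,     1,     1]
  [    0,   5/4,   9/4]
  [    0,     0, -43/5]
Pivot columns: 1, 2, 3 → 3 pivots.

rank(A) = 3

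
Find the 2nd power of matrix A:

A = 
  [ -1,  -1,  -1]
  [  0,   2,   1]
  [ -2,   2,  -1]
A² = A·A:
A²[1,1] = (-1)(-1) + (-1)(0) + (-1)(-2) = 3
A²[1,2] = (-1)(-1) + (-1)(2) + (-1)(2) = -3
A²[1,3] = (-1)(-1) + (-1)(1) + (-1)(-1) = 1
A²[2,1] = (0)(-1) + (2)(0) + (1)(-2) = -2
A²[2,2] = (0)(-1) + (2)(2) + (1)(2) = 6
A²[2,3] = (0)(-1) + (2)(1) + (1)(-1) = 1
A²[3,1] = (-2)(-1) + (2)(0) + (-1)(-2) = 4
A²[3,2] = (-2)(-1) + (2)(2) + (-1)(2) = 4
A²[3,3] = (-2)(-1) + (2)(1) + (-1)(-1) = 5
A² = 
  [  3,  -3,   1]
  [ -2,   6,   1]
  [  4,   4,   5]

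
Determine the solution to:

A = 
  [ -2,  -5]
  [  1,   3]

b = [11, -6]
Row reduce the augmented matrix [A|b]:
R2 → R2 + (1/2)·R1
REF = 
  [  -2,   -5,   11]
  [   0,  1/2, -1/2]

Back-substitution:
x₂ = (-1/2) / (1/2) = -1
x₁ = (11 - (-5)(-1)) / (-2) = -3

x = [-3, -1]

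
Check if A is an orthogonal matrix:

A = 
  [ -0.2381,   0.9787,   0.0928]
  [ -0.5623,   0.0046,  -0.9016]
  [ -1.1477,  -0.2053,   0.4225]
No

AᵀA = 
  [  1.6901,   0,   0]
  [  0,   1,  -0.0001]
  [  0,  -0.0001,   1]
≠ I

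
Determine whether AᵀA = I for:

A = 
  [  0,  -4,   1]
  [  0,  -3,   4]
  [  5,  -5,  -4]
No

AᵀA = 
  [ 25, -25, -20]
  [-25,  50,   4]
  [-20,   4,  33]
≠ I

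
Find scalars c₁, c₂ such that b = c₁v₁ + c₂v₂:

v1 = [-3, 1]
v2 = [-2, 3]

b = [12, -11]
c1 = -2, c2 = -3

b = -2·v1 + -3·v2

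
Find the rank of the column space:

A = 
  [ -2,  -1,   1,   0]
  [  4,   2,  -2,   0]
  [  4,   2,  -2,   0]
dim(Col(A)) = 1

Row reduce:
R2 → R2 + (2)·R1
R3 → R3 + (2)·R1
REF = 
  [ -2,  -1,   1,   0]
  [  0,   0,   0,   0]
  [  0,   0,   0,   0]
Pivot columns: 1 → 1 pivot.
dim(Col(A)) = number of pivot columns = 1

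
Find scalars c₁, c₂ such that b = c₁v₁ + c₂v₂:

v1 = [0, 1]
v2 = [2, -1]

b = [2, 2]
c1 = 3, c2 = 1

b = 3·v1 + 1·v2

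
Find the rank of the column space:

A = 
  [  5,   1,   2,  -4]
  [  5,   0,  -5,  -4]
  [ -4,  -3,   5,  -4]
dim(Col(A)) = 3

Row reduce:
R2 → R2 - (1)·R1
R3 → R3 + (4/5)·R1
R3 → R3 - (11/5)·R2
REF = 
  [    5,     1,     2,    -4]
  [    0,    -1,    -7,     0]
  [    0,     0,    22, -36/5]
Pivot columns: 1, 2, 3 → 3 pivots.
dim(Col(A)) = number of pivot columns = 3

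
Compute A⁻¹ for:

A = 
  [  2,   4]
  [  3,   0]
det(A) = (2)(0) - (4)(3) = -12
For a 2×2 matrix, A⁻¹ = (1/det(A)) · [[d, -b], [-c, a]]
    = (-1/12) · [[0, -4], [-3, 2]]

A⁻¹ = 
  [   0,  1/3]
  [ 1/4, -1/6]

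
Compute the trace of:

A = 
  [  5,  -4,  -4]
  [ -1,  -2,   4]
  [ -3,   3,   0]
3

tr(A) = 5 + -2 + 0 = 3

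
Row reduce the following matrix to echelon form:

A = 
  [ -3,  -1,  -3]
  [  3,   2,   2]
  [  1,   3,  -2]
Row operations:
R2 → R2 + (1)·R1
R3 → R3 + (1/3)·R1
R3 → R3 - (8/3)·R2

Resulting echelon form:
REF = 
  [  -3,   -1,   -3]
  [   0,    1,   -1]
  [   0,    0, -1/3]

Rank = 3 (number of non-zero pivot rows).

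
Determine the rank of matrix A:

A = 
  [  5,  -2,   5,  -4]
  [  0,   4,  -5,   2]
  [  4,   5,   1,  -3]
rank(A) = 3

Row reduce:
R3 → R3 - (4/5)·R1
R3 → R3 - (33/20)·R2
REF = 
  [     5,     -2,      5,     -4]
  [     0,      4,     -5,      2]
  [     0,      0,   21/4, -31/10]
Pivot columns: 1, 2, 3 → 3 pivots.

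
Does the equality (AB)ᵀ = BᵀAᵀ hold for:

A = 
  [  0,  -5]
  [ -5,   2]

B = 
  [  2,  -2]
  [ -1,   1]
Yes

(AB)ᵀ = 
  [  5, -12]
  [ -5,  12]

BᵀAᵀ = 
  [  5, -12]
  [ -5,  12]

Both sides are equal — this is the standard identity (AB)ᵀ = BᵀAᵀ, which holds for all A, B.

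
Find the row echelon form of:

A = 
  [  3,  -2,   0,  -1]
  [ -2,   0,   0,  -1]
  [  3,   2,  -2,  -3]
Row operations:
R2 → R2 + (2/3)·R1
R3 → R3 - (1)·R1
R3 → R3 + (3)·R2

Resulting echelon form:
REF = 
  [   3,   -2,    0,   -1]
  [   0, -4/3,    0, -5/3]
  [   0,    0,   -2,   -7]

Rank = 3 (number of non-zero pivot rows).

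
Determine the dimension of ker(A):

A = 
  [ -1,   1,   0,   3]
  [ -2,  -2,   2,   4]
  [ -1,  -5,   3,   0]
nullity(A) = 2

Row reduce:
R2 → R2 - (2)·R1
R3 → R3 - (1)·R1
R3 → R3 - (3/2)·R2
REF = 
  [ -1,   1,   0,   3]
  [  0,  -4,   2,  -2]
  [  0,   0,   0,   0]
Pivot columns: 1, 2 → 2 pivots.
rank(A) = 2, so nullity(A) = 4 - 2 = 2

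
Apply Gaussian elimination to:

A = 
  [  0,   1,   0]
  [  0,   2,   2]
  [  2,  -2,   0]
Row operations:
Swap R1 ↔ R3
R3 → R3 - (1/2)·R2

Resulting echelon form:
REF = 
  [  2,  -2,   0]
  [  0,   2,   2]
  [  0,   0,  -1]

Rank = 3 (number of non-zero pivot rows).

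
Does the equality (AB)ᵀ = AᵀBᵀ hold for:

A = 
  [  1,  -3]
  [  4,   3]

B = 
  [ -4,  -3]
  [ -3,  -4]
No

(AB)ᵀ = 
  [  5, -25]
  [  9, -24]

AᵀBᵀ = 
  [-16, -19]
  [  3,  -3]

The two matrices differ, so (AB)ᵀ ≠ AᵀBᵀ in general. The correct identity is (AB)ᵀ = BᵀAᵀ.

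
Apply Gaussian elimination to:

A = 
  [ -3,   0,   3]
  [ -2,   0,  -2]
Row operations:
R2 → R2 - (2/3)·R1

Resulting echelon form:
REF = 
  [ -3,   0,   3]
  [  0,   0,  -4]

Rank = 2 (number of non-zero pivot rows).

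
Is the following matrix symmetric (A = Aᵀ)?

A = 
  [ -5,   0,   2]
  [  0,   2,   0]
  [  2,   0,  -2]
Yes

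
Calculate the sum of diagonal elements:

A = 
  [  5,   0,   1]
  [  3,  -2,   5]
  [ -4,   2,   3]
6

tr(A) = 5 + -2 + 3 = 6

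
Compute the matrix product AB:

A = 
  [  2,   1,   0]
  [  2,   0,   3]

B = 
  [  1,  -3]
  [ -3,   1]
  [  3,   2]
A is 2×3 and B is 3×2, so AB is 2×2. Each entry is (row of A)·(column of B):
AB[1,1] = (2)(1) + (1)(-3) + (0)(3) = -1
AB[1,2] = (2)(-3) + (1)(1) + (0)(2) = -5
AB[2,1] = (2)(1) + (0)(-3) + (3)(3) = 11
AB[2,2] = (2)(-3) + (0)(1) + (3)(2) = 0

AB = 
  [ -1,  -5]
  [ 11,   0]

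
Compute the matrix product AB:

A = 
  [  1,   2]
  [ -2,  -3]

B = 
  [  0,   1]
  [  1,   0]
A is 2×2 and B is 2×2, so AB is 2×2. Each entry is (row of A)·(column of B):
AB[1,1] = (1)(0) + (2)(1) = 2
AB[1,2] = (1)(1) + (2)(0) = 1
AB[2,1] = (-2)(0) + (-3)(1) = -3
AB[2,2] = (-2)(1) + (-3)(0) = -2

AB = 
  [  2,   1]
  [ -3,  -2]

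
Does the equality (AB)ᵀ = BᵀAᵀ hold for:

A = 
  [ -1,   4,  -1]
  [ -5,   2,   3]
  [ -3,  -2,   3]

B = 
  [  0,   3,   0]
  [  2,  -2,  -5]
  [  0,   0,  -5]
Yes

(AB)ᵀ = 
  [  8,   4,  -4]
  [-11, -19,  -5]
  [-15, -25,  -5]

BᵀAᵀ = 
  [  8,   4,  -4]
  [-11, -19,  -5]
  [-15, -25,  -5]

Both sides are equal — this is the standard identity (AB)ᵀ = BᵀAᵀ, which holds for all A, B.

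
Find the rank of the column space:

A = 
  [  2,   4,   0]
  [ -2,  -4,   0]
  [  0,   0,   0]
dim(Col(A)) = 1

Row reduce:
R2 → R2 + (1)·R1
REF = 
  [  2,   4,   0]
  [  0,   0,   0]
  [  0,   0,   0]
Pivot columns: 1 → 1 pivot.
dim(Col(A)) = number of pivot columns = 1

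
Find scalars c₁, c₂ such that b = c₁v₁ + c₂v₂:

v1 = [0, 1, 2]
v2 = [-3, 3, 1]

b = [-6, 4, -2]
c1 = -2, c2 = 2

b = -2·v1 + 2·v2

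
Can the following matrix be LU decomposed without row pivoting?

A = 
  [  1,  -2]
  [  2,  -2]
Yes.
A[1,1] = 1 ≠ 0, so Gaussian elimination proceeds without a row swap: multiplier ℓ₂₁ = (2)/(1) = 2, and U[2,2] = -2 - (2)(-2) = 2.
L = 
  [  1,   0]
  [  2,   1]
U = 
  [  1,  -2]
  [  0,   2]
Check row 2 of LU: [(2)(1), (2)(-2) + 2] = [2, -2] = row 2 of A ✓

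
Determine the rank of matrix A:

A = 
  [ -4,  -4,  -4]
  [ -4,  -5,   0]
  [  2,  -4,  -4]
rank(A) = 3

Row reduce:
R2 → R2 - (1)·R1
R3 → R3 + (1/2)·R1
R3 → R3 - (6)·R2
REF = 
  [ -4,  -4,  -4]
  [  0,  -1,   4]
  [  0,   0, -30]
Pivot columns: 1, 2, 3 → 3 pivots.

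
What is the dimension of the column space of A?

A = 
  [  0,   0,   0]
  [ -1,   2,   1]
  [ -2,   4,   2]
dim(Col(A)) = 1

Row reduce:
Swap R1 ↔ R2
R3 → R3 - (2)·R1
REF = 
  [ -1,   2,   1]
  [  0,   0,   0]
  [  0,   0,   0]
Pivot columns: 1 → 1 pivot.
dim(Col(A)) = number of pivot columns = 1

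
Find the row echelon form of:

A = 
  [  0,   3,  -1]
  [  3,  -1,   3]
Row operations:
Swap R1 ↔ R2

Resulting echelon form:
REF = 
  [  3,  -1,   3]
  [  0,   3,  -1]

Rank = 2 (number of non-zero pivot rows).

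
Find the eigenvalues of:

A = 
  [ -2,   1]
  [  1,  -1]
λ = (-3 + √5)/2, (-3 - √5)/2  (≈ -0.382, -2.618)

tr(A) = -3, det(A) = 1
Characteristic polynomial: λ² - tr(A)λ + det(A) = λ² + 3λ + 1
λ² + 3λ + 1 = 0  ⇒  λ = (-3 ± √((3)² - 4·(1)))/2 = (-3 ± √(5))/2
  = (-3 + √5)/2,  (-3 - √5)/2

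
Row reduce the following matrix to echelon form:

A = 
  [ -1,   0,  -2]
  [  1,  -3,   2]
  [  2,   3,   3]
Row operations:
R2 → R2 + (1)·R1
R3 → R3 + (2)·R1
R3 → R3 + (1)·R2

Resulting echelon form:
REF = 
  [ -1,   0,  -2]
  [  0,  -3,   0]
  [  0,   0,  -1]

Rank = 3 (number of non-zero pivot rows).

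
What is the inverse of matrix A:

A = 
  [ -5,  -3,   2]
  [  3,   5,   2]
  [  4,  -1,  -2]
det(A) = (-5)·((5)(-2) - (2)(-1)) - (-3)·((3)(-2) - (2)(4)) + (2)·((3)(-1) - (5)(4))
  = (-5)(-8) - (-3)(-14) + (2)(-23)
  = -48
det(A) = -48 ≠ 0, so A is invertible.

Cofactors Cᵢⱼ = (-1)ⁱ⁺ʲ·Mᵢⱼ:
C = 
  [ -8,  14, -23]
  [ -8,   2, -17]
  [-16,  16, -16]

adj(A) = Cᵀ:
adj(A) = 
  [ -8,  -8, -16]
  [ 14,   2,  16]
  [-23, -17, -16]

A⁻¹ = (-1/48) · adj(A):
A⁻¹ = 
  [  1/6,   1/6,   1/3]
  [-7/24, -1/24,  -1/3]
  [23/48, 17/48,   1/3]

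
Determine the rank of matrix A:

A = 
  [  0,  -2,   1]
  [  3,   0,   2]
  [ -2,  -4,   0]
rank(A) = 3

Row reduce:
Swap R1 ↔ R2
R3 → R3 + (2/3)·R1
R3 → R3 - (2)·R2
REF = 
  [   3,    0,    2]
  [   0,   -2,    1]
  [   0,    0, -2/3]
Pivot columns: 1, 2, 3 → 3 pivots.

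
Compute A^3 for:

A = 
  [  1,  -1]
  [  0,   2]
A^3 = 
  [  1,  -7]
  [  0,   8]

A² = A·A:
A²[1,1] = (1)(1) + (-1)(0) = 1
A²[1,2] = (1)(-1) + (-1)(2) = -3
A²[2,1] = (0)(1) + (2)(0) = 0
A²[2,2] = (0)(-1) + (2)(2) = 4
A² = 
  [  1,  -3]
  [  0,   4]

A^3 = A^2·A:
A^3[1,1] = (1)(1) + (-3)(0) = 1
A^3[1,2] = (1)(-1) + (-3)(2) = -7
A^3[2,1] = (0)(1) + (4)(0) = 0
A^3[2,2] = (0)(-1) + (4)(2) = 8
A^3 = 
  [  1,  -7]
  [  0,   8]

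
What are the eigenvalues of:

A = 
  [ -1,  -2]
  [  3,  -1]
tr(A) = -2, det(A) = 7
Characteristic polynomial: λ² - tr(A)λ + det(A) = λ² + 2λ + 7
λ² + 2λ + 7 = 0  ⇒  λ = (-2 ± √((2)² - 4·(7)))/2 = (-2 ± √(-24))/2
  = -1 + i√6,  -1 - i√6

λ = -1 + i√6, -1 - i√6  (≈ -1 + 2.449i, -1 - 2.449i)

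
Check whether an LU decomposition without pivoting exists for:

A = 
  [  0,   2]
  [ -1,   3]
No.
A[1,1] = 0 but A[2,1] = -1 ≠ 0. Any LU with L unit lower triangular has (LU)[1,1] = U[1,1] and (LU)[2,1] = L[2,1]·U[1,1]; matching A forces U[1,1] = 0, which then forces (LU)[2,1] = 0 ≠ -1. A row swap (pivoting) is required.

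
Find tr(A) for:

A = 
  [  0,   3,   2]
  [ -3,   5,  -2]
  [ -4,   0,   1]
6

tr(A) = 0 + 5 + 1 = 6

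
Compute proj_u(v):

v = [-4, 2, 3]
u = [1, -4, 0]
v·u = (-4)(1) + (2)(-4) + (3)(0) = -12
u·u = (1)² + (-4)² + (0)² = 17
proj_u(v) = (v·u / u·u) × u = (-12/17) × u

proj_u(v) = [-12/17, 48/17, 0]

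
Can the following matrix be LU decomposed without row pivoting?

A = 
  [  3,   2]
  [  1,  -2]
Yes.
A[1,1] = 3 ≠ 0, so Gaussian elimination proceeds without a row swap: multiplier ℓ₂₁ = (1)/(3) = 1/3, and U[2,2] = -2 - (1/3)(2) = -8/3.
L = 
  [  1,   0]
  [1/3,   1]
U = 
  [   3,    2]
  [   0, -8/3]
Check row 2 of LU: [(1/3)(3), (1/3)(2) + (-8/3)] = [1, -2] = row 2 of A ✓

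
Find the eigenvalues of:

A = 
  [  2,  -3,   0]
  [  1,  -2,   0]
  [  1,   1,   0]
λ = 0, 1, -1

Characteristic polynomial: det(λI - A) = λ³ - λ
The constant term is 0, so λ = 0 is a root: p(λ) = λ(λ² - 1)
λ² - 1 = (λ + 1)(λ - 1)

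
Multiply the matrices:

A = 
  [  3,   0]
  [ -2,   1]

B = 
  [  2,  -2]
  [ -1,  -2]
AB = 
  [  6,  -6]
  [ -5,   2]

A is 2×2 and B is 2×2, so AB is 2×2. Each entry is (row of A)·(column of B):
AB[1,1] = (3)(2) + (0)(-1) = 6
AB[1,2] = (3)(-2) + (0)(-2) = -6
AB[2,1] = (-2)(2) + (1)(-1) = -5
AB[2,2] = (-2)(-2) + (1)(-2) = 2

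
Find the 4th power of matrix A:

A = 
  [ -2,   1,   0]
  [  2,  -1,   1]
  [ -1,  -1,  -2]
A² = A·A:
A²[1,1] = (-2)(-2) + (1)(2) + (0)(-1) = 6
A²[1,2] = (-2)(1) + (1)(-1) + (0)(-1) = -3
A²[1,3] = (-2)(0) + (1)(1) + (0)(-2) = 1
A²[2,1] = (2)(-2) + (-1)(2) + (1)(-1) = -7
A²[2,2] = (2)(1) + (-1)(-1) + (1)(-1) = 2
A²[2,3] = (2)(0) + (-1)(1) + (1)(-2) = -3
A²[3,1] = (-1)(-2) + (-1)(2) + (-2)(-1) = 2
A²[3,2] = (-1)(1) + (-1)(-1) + (-2)(-1) = 2
A²[3,3] = (-1)(0) + (-1)(1) + (-2)(-2) = 3
A² = 
  [  6,  -3,   1]
  [ -7,   2,  -3]
  [  2,   2,   3]

A^3 = A^2·A:
A^3[1,1] = (6)(-2) + (-3)(2) + (1)(-1) = -19
A^3[1,2] = (6)(1) + (-3)(-1) + (1)(-1) = 8
A^3[1,3] = (6)(0) + (-3)(1) + (1)(-2) = -5
A^3[2,1] = (-7)(-2) + (2)(2) + (-3)(-1) = 21
A^3[2,2] = (-7)(1) + (2)(-1) + (-3)(-1) = -6
A^3[2,3] = (-7)(0) + (2)(1) + (-3)(-2) = 8
A^3[3,1] = (2)(-2) + (2)(2) + (3)(-1) = -3
A^3[3,2] = (2)(1) + (2)(-1) + (3)(-1) = -3
A^3[3,3] = (2)(0) + (2)(1) + (3)(-2) = -4
A^3 = 
  [-19,   8,  -5]
  [ 21,  -6,   8]
  [ -3,  -3,  -4]

A^4 = A^3·A:
A^4[1,1] = (-19)(-2) + (8)(2) + (-5)(-1) = 59
A^4[1,2] = (-19)(1) + (8)(-1) + (-5)(-1) = -22
A^4[1,3] = (-19)(0) + (8)(1) + (-5)(-2) = 18
A^4[2,1] = (21)(-2) + (-6)(2) + (8)(-1) = -62
A^4[2,2] = (21)(1) + (-6)(-1) + (8)(-1) = 19
A^4[2,3] = (21)(0) + (-6)(1) + (8)(-2) = -22
A^4[3,1] = (-3)(-2) + (-3)(2) + (-4)(-1) = 4
A^4[3,2] = (-3)(1) + (-3)(-1) + (-4)(-1) = 4
A^4[3,3] = (-3)(0) + (-3)(1) + (-4)(-2) = 5
A^4 = 
  [ 59, -22,  18]
  [-62,  19, -22]
  [  4,   4,   5]

Therefore
A^4 = 
  [ 59, -22,  18]
  [-62,  19, -22]
  [  4,   4,   5]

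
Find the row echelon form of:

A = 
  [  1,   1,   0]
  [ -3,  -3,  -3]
Row operations:
R2 → R2 + (3)·R1

Resulting echelon form:
REF = 
  [  1,   1,   0]
  [  0,   0,  -3]

Rank = 2 (number of non-zero pivot rows).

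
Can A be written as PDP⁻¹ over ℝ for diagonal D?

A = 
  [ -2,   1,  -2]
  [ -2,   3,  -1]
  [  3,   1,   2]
No

Characteristic polynomial: det(λI - A) = λ³ - 3λ² + 5λ - 9
By the rational root theorem any rational root is an integer dividing 9; none of those is a root, so p(λ) has no rational roots and hence (being an irreducible cubic) no repeated roots.
Discriminant of the cubic: Δ = -1004
Δ < 0 ⇒ one real eigenvalue and a complex-conjugate pair: λ ≈ 2.456, 0.2719 + 1.895i, 0.2719 - 1.895i
Has complex eigenvalues (not diagonalizable over ℝ).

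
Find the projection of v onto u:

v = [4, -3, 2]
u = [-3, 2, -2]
proj_u(v) = [66/17, -44/17, 44/17]

v·u = (4)(-3) + (-3)(2) + (2)(-2) = -22
u·u = (-3)² + (2)² + (-2)² = 17
proj_u(v) = (v·u / u·u) × u = (-22/17) × u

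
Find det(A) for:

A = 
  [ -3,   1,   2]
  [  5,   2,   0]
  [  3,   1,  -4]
Cofactor expansion along row 1:
det(A) = (-3)·((2)(-4) - (0)(1)) - (1)·((5)(-4) - (0)(3)) + (2)·((5)(1) - (2)(3))
  = (-3)(-8) - (1)(-20) + (2)(-1)
  = 42

det(A) = 42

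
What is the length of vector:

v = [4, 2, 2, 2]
5.292

||v||₂ = √((4)² + (2)² + (2)² + (2)²) = √28 = 5.292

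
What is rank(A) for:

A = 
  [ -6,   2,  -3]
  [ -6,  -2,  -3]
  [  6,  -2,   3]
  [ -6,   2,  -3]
Row reduce:
R2 → R2 - (1)·R1
R3 → R3 + (1)·R1
R4 → R4 - (1)·R1
REF = 
  [ -6,   2,  -3]
  [  0,  -4,   0]
  [  0,   0,   0]
  [  0,   0,   0]
Pivot columns: 1, 2 → 2 pivots.

rank(A) = 2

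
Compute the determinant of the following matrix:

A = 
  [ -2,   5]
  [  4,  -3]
-14

For a 2×2 matrix, det = ad - bc = (-2)(-3) - (5)(4) = -14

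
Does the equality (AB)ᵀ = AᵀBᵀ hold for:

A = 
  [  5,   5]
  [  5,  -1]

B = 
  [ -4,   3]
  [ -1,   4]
No

(AB)ᵀ = 
  [-25, -19]
  [ 35,  11]

AᵀBᵀ = 
  [ -5,  15]
  [-23,  -9]

The two matrices differ, so (AB)ᵀ ≠ AᵀBᵀ in general. The correct identity is (AB)ᵀ = BᵀAᵀ.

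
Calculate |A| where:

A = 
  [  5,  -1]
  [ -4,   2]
6

For a 2×2 matrix, det = ad - bc = (5)(2) - (-1)(-4) = 6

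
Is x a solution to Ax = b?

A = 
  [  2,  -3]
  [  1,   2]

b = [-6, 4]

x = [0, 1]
No

Ax = [-3, 2] ≠ b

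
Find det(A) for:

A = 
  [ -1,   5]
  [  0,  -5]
5

For a 2×2 matrix, det = ad - bc = (-1)(-5) - (5)(0) = 5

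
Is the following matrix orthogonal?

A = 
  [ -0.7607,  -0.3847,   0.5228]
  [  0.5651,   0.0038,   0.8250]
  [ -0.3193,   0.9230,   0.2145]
Yes

AᵀA = 
  [  1,   0.0001,   0]
  [  0.0001,   0.9999,   0]
  [  0,   0,   1]
≈ I (equal to I up to the 4-dp rounding of the entries)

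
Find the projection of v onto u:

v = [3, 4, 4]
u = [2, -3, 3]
proj_u(v) = [6/11, -9/11, 9/11]

v·u = (3)(2) + (4)(-3) + (4)(3) = 6
u·u = (2)² + (-3)² + (3)² = 22
proj_u(v) = (v·u / u·u) × u = (6/22) × u = (3/11) × u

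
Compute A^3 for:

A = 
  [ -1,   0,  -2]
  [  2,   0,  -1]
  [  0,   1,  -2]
A² = A·A:
A²[1,1] = (-1)(-1) + (0)(2) + (-2)(0) = 1
A²[1,2] = (-1)(0) + (0)(0) + (-2)(1) = -2
A²[1,3] = (-1)(-2) + (0)(-1) + (-2)(-2) = 6
A²[2,1] = (2)(-1) + (0)(2) + (-1)(0) = -2
A²[2,2] = (2)(0) + (0)(0) + (-1)(1) = -1
A²[2,3] = (2)(-2) + (0)(-1) + (-1)(-2) = -2
A²[3,1] = (0)(-1) + (1)(2) + (-2)(0) = 2
A²[3,2] = (0)(0) + (1)(0) + (-2)(1) = -2
A²[3,3] = (0)(-2) + (1)(-1) + (-2)(-2) = 3
A² = 
  [  1,  -2,   6]
  [ -2,  -1,  -2]
  [  2,  -2,   3]

A^3 = A^2·A:
A^3[1,1] = (1)(-1) + (-2)(2) + (6)(0) = -5
A^3[1,2] = (1)(0) + (-2)(0) + (6)(1) = 6
A^3[1,3] = (1)(-2) + (-2)(-1) + (6)(-2) = -12
A^3[2,1] = (-2)(-1) + (-1)(2) + (-2)(0) = 0
A^3[2,2] = (-2)(0) + (-1)(0) + (-2)(1) = -2
A^3[2,3] = (-2)(-2) + (-1)(-1) + (-2)(-2) = 9
A^3[3,1] = (2)(-1) + (-2)(2) + (3)(0) = -6
A^3[3,2] = (2)(0) + (-2)(0) + (3)(1) = 3
A^3[3,3] = (2)(-2) + (-2)(-1) + (3)(-2) = -8
A^3 = 
  [ -5,   6, -12]
  [  0,  -2,   9]
  [ -6,   3,  -8]

Therefore
A^3 = 
  [ -5,   6, -12]
  [  0,  -2,   9]
  [ -6,   3,  -8]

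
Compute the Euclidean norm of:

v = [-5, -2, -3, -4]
7.348

||v||₂ = √((-5)² + (-2)² + (-3)² + (-4)²) = √54 = 7.348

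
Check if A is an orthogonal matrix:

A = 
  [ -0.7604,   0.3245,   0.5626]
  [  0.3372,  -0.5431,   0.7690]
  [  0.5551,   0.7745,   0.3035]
Yes

AᵀA = 
  [  1,   0,   0]
  [  0,   1.0001,   0]
  [  0,   0,   1]
≈ I (equal to I up to the 4-dp rounding of the entries)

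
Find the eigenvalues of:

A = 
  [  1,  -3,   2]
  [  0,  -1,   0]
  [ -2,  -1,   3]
Characteristic polynomial: det(λI - A) = λ³ - 3λ² + 3λ + 7
Testing integer divisors of the constant term: p(-1) = 0, so (λ + 1) is a factor:
p(λ) = (λ + 1)(λ² - 4λ + 7)
λ² - 4λ + 7 = 0  ⇒  λ = (4 ± √((-4)² - 4·(7)))/2 = (4 ± √(-12))/2
  = 2 + i√3,  2 - i√3

λ = -1, 2 + i√3, 2 - i√3  (≈ -1, 2 + 1.732i, 2 - 1.732i)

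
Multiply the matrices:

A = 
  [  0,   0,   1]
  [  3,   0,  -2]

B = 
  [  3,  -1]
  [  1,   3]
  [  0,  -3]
AB = 
  [  0,  -3]
  [  9,   3]

A is 2×3 and B is 3×2, so AB is 2×2. Each entry is (row of A)·(column of B):
AB[1,1] = (0)(3) + (0)(1) + (1)(0) = 0
AB[1,2] = (0)(-1) + (0)(3) + (1)(-3) = -3
AB[2,1] = (3)(3) + (0)(1) + (-2)(0) = 9
AB[2,2] = (3)(-1) + (0)(3) + (-2)(-3) = 3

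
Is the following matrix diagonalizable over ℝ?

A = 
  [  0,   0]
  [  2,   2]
Yes

tr(A) = 2, det(A) = 0
Characteristic polynomial: λ² - tr(A)λ + det(A) = λ² - 2λ
λ² - 2λ = λ(λ - 2)
Eigenvalues: 2, 0
λ=0: alg. mult. = 1, geom. mult. = 2 - rank(A - (0)I) = 2 - 1 = 1
λ=2: alg. mult. = 1, geom. mult. = 2 - rank(A - (2)I) = 2 - 1 = 1
Sum of geometric multiplicities equals n, so A has n independent eigenvectors.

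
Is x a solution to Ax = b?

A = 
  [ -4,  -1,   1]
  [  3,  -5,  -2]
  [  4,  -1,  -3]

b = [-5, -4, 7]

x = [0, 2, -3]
Yes

Ax = [-5, -4, 7] = b ✓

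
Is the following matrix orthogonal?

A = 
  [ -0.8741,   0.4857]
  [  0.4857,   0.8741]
Yes

AᵀA = 
  [  1,   0]
  [  0,   1]
≈ I (equal to I up to the 4-dp rounding of the entries)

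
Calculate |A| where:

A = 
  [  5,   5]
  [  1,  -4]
For a 2×2 matrix, det = ad - bc = (5)(-4) - (5)(1) = -25

det(A) = -25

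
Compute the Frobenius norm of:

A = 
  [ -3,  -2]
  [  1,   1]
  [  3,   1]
||A||_F = 5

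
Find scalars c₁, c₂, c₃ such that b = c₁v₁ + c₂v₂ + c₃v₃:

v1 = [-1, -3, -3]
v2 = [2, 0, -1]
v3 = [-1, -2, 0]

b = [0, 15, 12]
c1 = -3, c2 = -3, c3 = -3

b = -3·v1 + -3·v2 + -3·v3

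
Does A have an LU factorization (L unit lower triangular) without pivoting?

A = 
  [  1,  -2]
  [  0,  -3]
Yes.
A[1,1] = 1 ≠ 0, so Gaussian elimination proceeds without a row swap: multiplier ℓ₂₁ = (0)/(1) = 0, and U[2,2] = -3 - (0)(-2) = -3.
L = 
  [  1,   0]
  [  0,   1]
U = 
  [  1,  -2]
  [  0,  -3]
Check row 2 of LU: [(0)(1), (0)(-2) + (-3)] = [0, -3] = row 2 of A ✓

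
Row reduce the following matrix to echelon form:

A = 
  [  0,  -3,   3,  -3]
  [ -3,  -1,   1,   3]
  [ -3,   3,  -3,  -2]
Row operations:
Swap R1 ↔ R2
R3 → R3 - (1)·R1
R3 → R3 + (4/3)·R2

Resulting echelon form:
REF = 
  [ -3,  -1,   1,   3]
  [  0,  -3,   3,  -3]
  [  0,   0,   0,  -9]

Rank = 3 (number of non-zero pivot rows).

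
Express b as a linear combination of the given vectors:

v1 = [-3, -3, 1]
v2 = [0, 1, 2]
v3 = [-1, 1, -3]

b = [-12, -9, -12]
c1 = 3, c2 = -3, c3 = 3

b = 3·v1 + -3·v2 + 3·v3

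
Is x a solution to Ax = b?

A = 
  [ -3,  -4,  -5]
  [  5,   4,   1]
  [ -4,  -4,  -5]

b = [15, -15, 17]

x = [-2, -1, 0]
No

Ax = [10, -14, 12] ≠ b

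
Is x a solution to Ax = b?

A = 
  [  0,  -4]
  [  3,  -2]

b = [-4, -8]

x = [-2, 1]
Yes

Ax = [-4, -8] = b ✓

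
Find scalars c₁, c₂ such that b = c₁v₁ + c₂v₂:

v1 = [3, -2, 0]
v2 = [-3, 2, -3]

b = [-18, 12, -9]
c1 = -3, c2 = 3

b = -3·v1 + 3·v2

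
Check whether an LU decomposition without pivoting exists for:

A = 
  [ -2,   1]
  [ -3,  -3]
Yes.
A[1,1] = -2 ≠ 0, so Gaussian elimination proceeds without a row swap: multiplier ℓ₂₁ = (-3)/(-2) = 3/2, and U[2,2] = -3 - (3/2)(1) = -9/2.
L = 
  [  1,   0]
  [3/2,   1]
U = 
  [  -2,    1]
  [   0, -9/2]
Check row 2 of LU: [(3/2)(-2), (3/2)(1) + (-9/2)] = [-3, -3] = row 2 of A ✓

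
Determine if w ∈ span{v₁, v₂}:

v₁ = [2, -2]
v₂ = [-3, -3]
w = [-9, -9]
Yes

Form the augmented matrix and row-reduce:
[v₁|v₂|w] = 
  [  2,  -3,  -9]
  [ -2,  -3,  -9]
R2 → R2 + (1)·R1
REF = 
  [  2,  -3,  -9]
  [  0,  -6, -18]

No row of the form [0 0 | nonzero], so the system is consistent. Back-substitution gives c₁ = 0, c₂ = 3: w = (0)·v₁ + (3)·v₂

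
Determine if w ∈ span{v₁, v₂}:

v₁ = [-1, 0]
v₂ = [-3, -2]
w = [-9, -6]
Yes

Form the augmented matrix and row-reduce:
[v₁|v₂|w] = 
  [ -1,  -3,  -9]
  [  0,  -2,  -6]
(already in echelon form — no row operations needed)

No row of the form [0 0 | nonzero], so the system is consistent. Back-substitution gives c₁ = 0, c₂ = 3: w = (0)·v₁ + (3)·v₂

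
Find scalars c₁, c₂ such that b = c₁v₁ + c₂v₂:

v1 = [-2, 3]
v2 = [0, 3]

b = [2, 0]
c1 = -1, c2 = 1

b = -1·v1 + 1·v2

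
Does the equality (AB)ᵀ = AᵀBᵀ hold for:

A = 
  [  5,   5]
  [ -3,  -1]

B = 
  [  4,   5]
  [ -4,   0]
No

(AB)ᵀ = 
  [  0,  -8]
  [ 25, -15]

AᵀBᵀ = 
  [  5, -20]
  [ 15, -20]

The two matrices differ, so (AB)ᵀ ≠ AᵀBᵀ in general. The correct identity is (AB)ᵀ = BᵀAᵀ.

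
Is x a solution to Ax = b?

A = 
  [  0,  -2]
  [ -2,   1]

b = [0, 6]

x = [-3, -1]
No

Ax = [2, 5] ≠ b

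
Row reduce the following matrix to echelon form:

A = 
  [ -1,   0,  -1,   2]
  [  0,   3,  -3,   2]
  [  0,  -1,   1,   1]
Row operations:
R3 → R3 + (1/3)·R2

Resulting echelon form:
REF = 
  [ -1,   0,  -1,   2]
  [  0,   3,  -3,   2]
  [  0,   0,   0, 5/3]

Rank = 3 (number of non-zero pivot rows).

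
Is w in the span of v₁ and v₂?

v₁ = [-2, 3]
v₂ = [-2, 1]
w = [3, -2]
Yes

Form the augmented matrix and row-reduce:
[v₁|v₂|w] = 
  [ -2,  -2,   3]
  [  3,   1,  -2]
R2 → R2 + (3/2)·R1
REF = 
  [ -2,  -2,   3]
  [  0,  -2, 5/2]

No row of the form [0 0 | nonzero], so the system is consistent. Back-substitution gives c₁ = -1/4, c₂ = -5/4: w = (-1/4)·v₁ + (-5/4)·v₂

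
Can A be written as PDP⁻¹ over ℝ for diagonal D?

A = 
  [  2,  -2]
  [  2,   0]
No

tr(A) = 2, det(A) = 4
Characteristic polynomial: λ² - tr(A)λ + det(A) = λ² - 2λ + 4
λ² - 2λ + 4 = 0  ⇒  λ = (2 ± √((-2)² - 4·(4)))/2 = (2 ± √(-12))/2
  = 1 + i√3,  1 - i√3
Eigenvalues: 1 + i√3, 1 - i√3  (≈ 1 + 1.732i, 1 - 1.732i)
Has complex eigenvalues (not diagonalizable over ℝ).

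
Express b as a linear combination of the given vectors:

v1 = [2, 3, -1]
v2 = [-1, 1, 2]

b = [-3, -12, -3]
c1 = -3, c2 = -3

b = -3·v1 + -3·v2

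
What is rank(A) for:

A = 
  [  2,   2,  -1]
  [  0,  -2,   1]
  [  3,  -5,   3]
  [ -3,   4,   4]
rank(A) = 3

Row reduce:
R3 → R3 - (3/2)·R1
R4 → R4 + (3/2)·R1
R3 → R3 - (4)·R2
R4 → R4 + (7/2)·R2
R4 → R4 - (12)·R3
REF = 
  [  2,   2,  -1]
  [  0,  -2,   1]
  [  0,   0, 1/2]
  [  0,   0,   0]
Pivot columns: 1, 2, 3 → 3 pivots.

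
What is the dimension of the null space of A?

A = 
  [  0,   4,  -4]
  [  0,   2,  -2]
nullity(A) = 2

Row reduce:
R2 → R2 - (1/2)·R1
REF = 
  [  0,   4,  -4]
  [  0,   0,   0]
Pivot columns: 2 → 1 pivot.
rank(A) = 1, so nullity(A) = 3 - 1 = 2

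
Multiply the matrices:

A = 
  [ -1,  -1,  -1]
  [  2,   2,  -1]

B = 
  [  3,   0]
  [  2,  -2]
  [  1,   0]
A is 2×3 and B is 3×2, so AB is 2×2. Each entry is (row of A)·(column of B):
AB[1,1] = (-1)(3) + (-1)(2) + (-1)(1) = -6
AB[1,2] = (-1)(0) + (-1)(-2) + (-1)(0) = 2
AB[2,1] = (2)(3) + (2)(2) + (-1)(1) = 9
AB[2,2] = (2)(0) + (2)(-2) + (-1)(0) = -4

AB = 
  [ -6,   2]
  [  9,  -4]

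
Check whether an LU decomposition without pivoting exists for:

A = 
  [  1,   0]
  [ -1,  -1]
Yes.
A[1,1] = 1 ≠ 0, so Gaussian elimination proceeds without a row swap: multiplier ℓ₂₁ = (-1)/(1) = -1, and U[2,2] = -1 - (-1)(0) = -1.
L = 
  [  1,   0]
  [ -1,   1]
U = 
  [  1,   0]
  [  0,  -1]
Check row 2 of LU: [(-1)(1), (-1)(0) + (-1)] = [-1, -1] = row 2 of A ✓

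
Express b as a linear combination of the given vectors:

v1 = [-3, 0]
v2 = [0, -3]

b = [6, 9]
c1 = -2, c2 = -3

b = -2·v1 + -3·v2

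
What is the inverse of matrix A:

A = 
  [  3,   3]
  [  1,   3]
det(A) = (3)(3) - (3)(1) = 6
For a 2×2 matrix, A⁻¹ = (1/det(A)) · [[d, -b], [-c, a]]
    = (1/6) · [[3, -3], [-1, 3]]

A⁻¹ = 
  [ 1/2, -1/2]
  [-1/6,  1/2]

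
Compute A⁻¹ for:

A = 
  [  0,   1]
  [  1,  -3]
det(A) = (0)(-3) - (1)(1) = -1
For a 2×2 matrix, A⁻¹ = (1/det(A)) · [[d, -b], [-c, a]]
    = (-1) · [[-3, -1], [-1, 0]]

A⁻¹ = 
  [  3,   1]
  [  1,   0]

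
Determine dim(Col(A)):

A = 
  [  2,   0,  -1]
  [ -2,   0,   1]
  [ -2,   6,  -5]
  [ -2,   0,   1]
Row reduce:
R2 → R2 + (1)·R1
R3 → R3 + (1)·R1
R4 → R4 + (1)·R1
Swap R2 ↔ R3
REF = 
  [  2,   0,  -1]
  [  0,   6,  -6]
  [  0,   0,   0]
  [  0,   0,   0]
Pivot columns: 1, 2 → 2 pivots.
dim(Col(A)) = number of pivot columns = 2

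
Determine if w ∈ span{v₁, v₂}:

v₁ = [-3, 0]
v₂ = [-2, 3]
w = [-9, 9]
Yes

Form the augmented matrix and row-reduce:
[v₁|v₂|w] = 
  [ -3,  -2,  -9]
  [  0,   3,   9]
(already in echelon form — no row operations needed)

No row of the form [0 0 | nonzero], so the system is consistent. Back-substitution gives c₁ = 1, c₂ = 3: w = (1)·v₁ + (3)·v₂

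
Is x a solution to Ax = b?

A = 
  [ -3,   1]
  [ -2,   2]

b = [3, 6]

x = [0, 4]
No

Ax = [4, 8] ≠ b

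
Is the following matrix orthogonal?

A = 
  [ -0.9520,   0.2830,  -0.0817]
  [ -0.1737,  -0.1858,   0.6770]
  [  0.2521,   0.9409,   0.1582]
No

AᵀA = 
  [  1,   0.0001,   0.0001]
  [  0.0001,   0.9999,  -0.0001]
  [  0.0001,  -0.0001,   0.4900]
≠ I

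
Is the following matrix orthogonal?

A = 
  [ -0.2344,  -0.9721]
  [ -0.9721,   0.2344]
Yes

AᵀA = 
  [  0.9999,   0]
  [  0,   0.9999]
≈ I (equal to I up to the 4-dp rounding of the entries)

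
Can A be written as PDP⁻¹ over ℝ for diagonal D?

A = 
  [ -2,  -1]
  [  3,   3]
Yes

tr(A) = 1, det(A) = -3
Characteristic polynomial: λ² - tr(A)λ + det(A) = λ² - λ - 3
λ² - λ - 3 = 0  ⇒  λ = (1 ± √((-1)² - 4·(-3)))/2 = (1 ± √(13))/2
  = (1 + √13)/2,  (1 - √13)/2
Eigenvalues: (1 + √13)/2, (1 - √13)/2  (≈ 2.303, -1.303)
The two irrational eigenvalues are distinct (simple), so each has alg. mult. = geom. mult. = 1.
Sum of geometric multiplicities equals n, so A has n independent eigenvectors.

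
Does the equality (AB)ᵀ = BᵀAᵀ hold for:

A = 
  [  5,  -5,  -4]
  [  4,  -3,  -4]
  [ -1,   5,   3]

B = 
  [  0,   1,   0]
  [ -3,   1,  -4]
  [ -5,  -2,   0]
Yes

(AB)ᵀ = 
  [ 35,  29, -30]
  [  8,   9,  -2]
  [ 20,  12, -20]

BᵀAᵀ = 
  [ 35,  29, -30]
  [  8,   9,  -2]
  [ 20,  12, -20]

Both sides are equal — this is the standard identity (AB)ᵀ = BᵀAᵀ, which holds for all A, B.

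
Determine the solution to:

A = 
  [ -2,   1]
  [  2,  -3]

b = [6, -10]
Row reduce the augmented matrix [A|b]:
R2 → R2 + (1)·R1
REF = 
  [ -2,   1,   6]
  [  0,  -2,  -4]

Back-substitution:
x₂ = (-4) / (-2) = 2
x₁ = (6 - (1)(2)) / (-2) = -2

x = [-2, 2]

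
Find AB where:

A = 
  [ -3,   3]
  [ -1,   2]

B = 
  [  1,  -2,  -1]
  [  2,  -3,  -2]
AB = 
  [  3,  -3,  -3]
  [  3,  -4,  -3]

A is 2×2 and B is 2×3, so AB is 2×3. Each entry is (row of A)·(column of B):
AB[1,1] = (-3)(1) + (3)(2) = 3
AB[1,2] = (-3)(-2) + (3)(-3) = -3
AB[1,3] = (-3)(-1) + (3)(-2) = -3
AB[2,1] = (-1)(1) + (2)(2) = 3
AB[2,2] = (-1)(-2) + (2)(-3) = -4
AB[2,3] = (-1)(-1) + (2)(-2) = -3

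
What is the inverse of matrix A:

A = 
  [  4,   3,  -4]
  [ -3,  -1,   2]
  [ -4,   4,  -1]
det(A) = (4)·((-1)(-1) - (2)(4)) - (3)·((-3)(-1) - (2)(-4)) + (-4)·((-3)(4) - (-1)(-4))
  = (4)(-7) - (3)(11) + (-4)(-16)
  = 3
det(A) = 3 ≠ 0, so A is invertible.

Cofactors Cᵢⱼ = (-1)ⁱ⁺ʲ·Mᵢⱼ:
C = 
  [ -7, -11, -16]
  [-13, -20, -28]
  [  2,   4,   5]

adj(A) = Cᵀ:
adj(A) = 
  [ -7, -13,   2]
  [-11, -20,   4]
  [-16, -28,   5]

A⁻¹ = (1/3) · adj(A):
A⁻¹ = 
  [ -7/3, -13/3,   2/3]
  [-11/3, -20/3,   4/3]
  [-16/3, -28/3,   5/3]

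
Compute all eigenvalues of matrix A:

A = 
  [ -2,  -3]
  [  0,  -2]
λ = -2, -2

tr(A) = -4, det(A) = 4
Characteristic polynomial: λ² - tr(A)λ + det(A) = λ² + 4λ + 4
λ² + 4λ + 4 = (λ + 2)²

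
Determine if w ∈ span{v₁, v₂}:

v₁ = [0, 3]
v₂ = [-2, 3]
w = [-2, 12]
Yes

Form the augmented matrix and row-reduce:
[v₁|v₂|w] = 
  [  0,  -2,  -2]
  [  3,   3,  12]
Swap R1 ↔ R2
REF = 
  [  3,   3,  12]
  [  0,  -2,  -2]

No row of the form [0 0 | nonzero], so the system is consistent. Back-substitution gives c₁ = 3, c₂ = 1: w = (3)·v₁ + (1)·v₂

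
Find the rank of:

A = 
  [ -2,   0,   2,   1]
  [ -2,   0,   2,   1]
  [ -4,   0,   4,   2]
Row reduce:
R2 → R2 - (1)·R1
R3 → R3 - (2)·R1
REF = 
  [ -2,   0,   2,   1]
  [  0,   0,   0,   0]
  [  0,   0,   0,   0]
Pivot columns: 1 → 1 pivot.

rank(A) = 1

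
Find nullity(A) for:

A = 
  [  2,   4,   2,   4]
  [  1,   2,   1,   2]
nullity(A) = 3

Row reduce:
R2 → R2 - (1/2)·R1
REF = 
  [  2,   4,   2,   4]
  [  0,   0,   0,   0]
Pivot columns: 1 → 1 pivot.
rank(A) = 1, so nullity(A) = 4 - 1 = 3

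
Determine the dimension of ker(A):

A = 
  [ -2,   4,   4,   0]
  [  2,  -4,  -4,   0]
nullity(A) = 3

Row reduce:
R2 → R2 + (1)·R1
REF = 
  [ -2,   4,   4,   0]
  [  0,   0,   0,   0]
Pivot columns: 1 → 1 pivot.
rank(A) = 1, so nullity(A) = 4 - 1 = 3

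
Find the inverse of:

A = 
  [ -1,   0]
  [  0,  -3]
det(A) = (-1)(-3) - (0)(0) = 3
For a 2×2 matrix, A⁻¹ = (1/det(A)) · [[d, -b], [-c, a]]
    = (1/3) · [[-3, 0], [0, -1]]

A⁻¹ = 
  [  -1,    0]
  [   0, -1/3]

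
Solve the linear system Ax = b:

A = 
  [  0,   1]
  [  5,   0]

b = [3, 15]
x = [3, 3]

Row reduce the augmented matrix [A|b]:
Swap R1 ↔ R2
REF = 
  [  5,   0,  15]
  [  0,   1,   3]

Back-substitution:
x₂ = 3 / 1 = 3
x₁ = (15 - (0)(3)) / 5 = 3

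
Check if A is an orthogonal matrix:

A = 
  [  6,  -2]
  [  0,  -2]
No

AᵀA = 
  [ 36, -12]
  [-12,   8]
≠ I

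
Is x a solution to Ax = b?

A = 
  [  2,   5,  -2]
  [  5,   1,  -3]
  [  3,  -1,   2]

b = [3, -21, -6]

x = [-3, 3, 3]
Yes

Ax = [3, -21, -6] = b ✓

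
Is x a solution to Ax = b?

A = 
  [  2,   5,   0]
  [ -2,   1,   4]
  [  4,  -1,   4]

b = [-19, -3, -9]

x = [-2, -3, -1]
Yes

Ax = [-19, -3, -9] = b ✓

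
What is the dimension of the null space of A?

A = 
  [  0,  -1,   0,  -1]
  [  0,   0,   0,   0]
nullity(A) = 3

Row reduce:
(no row operations needed)
REF = 
  [  0,  -1,   0,  -1]
  [  0,   0,   0,   0]
Pivot columns: 2 → 1 pivot.
rank(A) = 1, so nullity(A) = 4 - 1 = 3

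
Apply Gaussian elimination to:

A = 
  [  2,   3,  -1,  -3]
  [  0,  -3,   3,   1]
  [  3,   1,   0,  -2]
Row operations:
R3 → R3 - (3/2)·R1
R3 → R3 - (7/6)·R2

Resulting echelon form:
REF = 
  [  2,   3,  -1,  -3]
  [  0,  -3,   3,   1]
  [  0,   0,  -2, 4/3]

Rank = 3 (number of non-zero pivot rows).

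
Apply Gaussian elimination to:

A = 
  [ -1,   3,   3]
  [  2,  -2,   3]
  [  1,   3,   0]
Row operations:
R2 → R2 + (2)·R1
R3 → R3 + (1)·R1
R3 → R3 - (3/2)·R2

Resulting echelon form:
REF = 
  [   -1,     3,     3]
  [    0,     4,     9]
  [    0,     0, -21/2]

Rank = 3 (number of non-zero pivot rows).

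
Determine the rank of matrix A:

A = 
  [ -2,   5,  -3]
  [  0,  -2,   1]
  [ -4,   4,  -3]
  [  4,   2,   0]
Row reduce:
R3 → R3 - (2)·R1
R4 → R4 + (2)·R1
R3 → R3 - (3)·R2
R4 → R4 + (6)·R2
REF = 
  [ -2,   5,  -3]
  [  0,  -2,   1]
  [  0,   0,   0]
  [  0,   0,   0]
Pivot columns: 1, 2 → 2 pivots.

rank(A) = 2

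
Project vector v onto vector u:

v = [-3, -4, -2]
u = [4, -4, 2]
proj_u(v) = [0, 0, 0]

v·u = (-3)(4) + (-4)(-4) + (-2)(2) = 0
u·u = (4)² + (-4)² + (2)² = 36
proj_u(v) = (v·u / u·u) × u = (0/36) × u = (0) × u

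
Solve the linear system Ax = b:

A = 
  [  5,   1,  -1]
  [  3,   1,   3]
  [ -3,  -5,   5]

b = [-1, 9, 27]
x = [1, -3, 3]

Row reduce the augmented matrix [A|b]:
R2 → R2 - (3/5)·R1
R3 → R3 + (3/5)·R1
R3 → R3 + (11)·R2
REF = 
  [   5,    1,   -1,   -1]
  [   0,  2/5, 18/5, 48/5]
  [   0,    0,   44,  132]

Back-substitution:
x₃ = 132 / 44 = 3
x₂ = (48/5 - (18/5)(3)) / (2/5) = -3
x₁ = (-1 - (1)(-3) - (-1)(3)) / 5 = 1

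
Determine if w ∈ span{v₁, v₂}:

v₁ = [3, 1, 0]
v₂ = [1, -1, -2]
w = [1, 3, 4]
Yes

Form the augmented matrix and row-reduce:
[v₁|v₂|w] = 
  [  3,   1,   1]
  [  1,  -1,   3]
  [  0,  -2,   4]
R2 → R2 - (1/3)·R1
R3 → R3 - (3/2)·R2
REF = 
  [   3,    1,    1]
  [   0, -4/3,  8/3]
  [   0,    0,    0]

No row of the form [0 0 | nonzero], so the system is consistent. Back-substitution gives c₁ = 1, c₂ = -2: w = (1)·v₁ + (-2)·v₂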